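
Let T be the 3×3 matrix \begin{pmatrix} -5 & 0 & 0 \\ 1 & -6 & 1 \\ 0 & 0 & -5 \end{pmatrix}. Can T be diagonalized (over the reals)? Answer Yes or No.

Yes

Characteristic polynomial: p(r) = r^3 + 16r^2 + 85r + 150 = (r + 5)^2(r + 6).
r = -5 has algebraic multiplicity 2; rank(T + 5I) = 1, so geometric multiplicity = 2.
Every eigenvalue has geometric = algebraic multiplicity, so T is diagonalizable.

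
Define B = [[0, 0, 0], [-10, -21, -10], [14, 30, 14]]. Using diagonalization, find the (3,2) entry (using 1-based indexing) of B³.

1290

Characteristic polynomial: μ^3 + 7μ^2 + 6μ = μ(μ + 1)(μ + 6), so the eigenvalues are -6, -1, 0.
μ=0: eigenvector (1, 0, -1).
μ=-6: eigenvector (0, 2, -3).
μ=-1: eigenvector (0, 1, -2).
P = [[1, 0, 0], [0, 2, 1], [-1, -3, -2]], D = diag(0, -6, -1), P⁻¹ = [[1, 0, 0], [1, 2, 1], [-2, -3, -2]].
B³ = P·diag(0, -216, -1)·P⁻¹ = [[0, 0, 0], [-430, -861, -430], [644, 1290, 644]].
The requested entry is 1290.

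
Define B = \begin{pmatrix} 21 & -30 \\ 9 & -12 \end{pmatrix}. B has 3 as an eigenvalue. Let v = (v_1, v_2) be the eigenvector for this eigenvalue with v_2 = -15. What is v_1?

B − 3I = [[18, -30], [9, -15]].
Solving (B − 3I)v = 0 gives the eigenspace spanned by (-25, -15).
With v_2 = -15, v = (-25, -15), so v_1 = -25.

-25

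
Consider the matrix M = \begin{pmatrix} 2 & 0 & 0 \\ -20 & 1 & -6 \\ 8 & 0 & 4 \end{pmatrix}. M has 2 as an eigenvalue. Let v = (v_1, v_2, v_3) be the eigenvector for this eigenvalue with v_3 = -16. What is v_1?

4

M − 2I = [[0, 0, 0], [-20, -1, -6], [8, 0, 2]].
Solving (M − 2I)v = 0 gives the eigenspace spanned by (4, 16, -16).
With v_3 = -16, v = (4, 16, -16), so v_1 = 4.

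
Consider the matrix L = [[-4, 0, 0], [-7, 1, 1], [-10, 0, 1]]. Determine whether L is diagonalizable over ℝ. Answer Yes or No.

Characteristic polynomial: p(s) = s^3 + 2s^2 - 7s + 4 = (s - 1)^2(s + 4).
s = 1 has algebraic multiplicity 2; rank(L − 1I) = 2, so geometric multiplicity = 1.
Geometric multiplicity < algebraic multiplicity, so L is not diagonalizable.

No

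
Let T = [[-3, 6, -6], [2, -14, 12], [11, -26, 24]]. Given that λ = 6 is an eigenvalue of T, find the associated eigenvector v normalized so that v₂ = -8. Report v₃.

-14

T − 6I = [[-9, 6, -6], [2, -20, 12], [11, -26, 18]].
Solving (T − 6I)v = 0 gives the eigenspace spanned by (4, -8, -14).
With v₂ = -8, v = (4, -8, -14), so v₃ = -14.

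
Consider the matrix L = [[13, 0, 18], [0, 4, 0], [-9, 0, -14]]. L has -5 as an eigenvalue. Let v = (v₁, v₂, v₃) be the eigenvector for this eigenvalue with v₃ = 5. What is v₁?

L + 5I = [[18, 0, 18], [0, 9, 0], [-9, 0, -9]].
Solving (L + 5I)v = 0 gives the eigenspace spanned by (-5, 0, 5).
With v₃ = 5, v = (-5, 0, 5), so v₁ = -5.

-5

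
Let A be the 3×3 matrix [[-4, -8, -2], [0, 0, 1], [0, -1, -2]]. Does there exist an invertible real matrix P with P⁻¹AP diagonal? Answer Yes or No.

Characteristic polynomial: p(μ) = μ^3 + 6μ^2 + 9μ + 4 = (μ + 1)^2(μ + 4).
μ = -1 has algebraic multiplicity 2; rank(A + 1I) = 2, so geometric multiplicity = 1.
Geometric multiplicity < algebraic multiplicity, so A is not diagonalizable.

No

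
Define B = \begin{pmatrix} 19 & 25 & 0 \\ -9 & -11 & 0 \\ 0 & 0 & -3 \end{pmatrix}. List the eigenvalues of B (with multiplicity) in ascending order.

Characteristic polynomial: p(t) = t^3 - 5t^2 - 8t + 48 = (t - 4)^2(t + 3).
Roots (with multiplicity): -3, 4, 4.

-3, 4, 4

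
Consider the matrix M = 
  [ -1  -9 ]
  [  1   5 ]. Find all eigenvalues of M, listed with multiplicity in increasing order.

2, 2

Characteristic polynomial: p(t) = t^2 - 4t + 4 = (t - 2)^2.
Roots (with multiplicity): 2, 2.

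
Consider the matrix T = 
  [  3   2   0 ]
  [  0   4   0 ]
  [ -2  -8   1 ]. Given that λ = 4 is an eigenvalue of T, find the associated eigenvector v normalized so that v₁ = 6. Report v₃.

-12

T − 4I = [[-1, 2, 0], [0, 0, 0], [-2, -8, -3]].
Solving (T − 4I)v = 0 gives the eigenspace spanned by (6, 3, -12).
With v₁ = 6, v = (6, 3, -12), so v₃ = -12.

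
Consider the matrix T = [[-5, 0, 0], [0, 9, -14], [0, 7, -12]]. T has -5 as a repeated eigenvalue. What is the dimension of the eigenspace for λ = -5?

2

T + 5I = [[0, 0, 0], [0, 14, -14], [0, 7, -7]].
This matrix has rank 1, so its null space has dimension 3 − 1 = 2.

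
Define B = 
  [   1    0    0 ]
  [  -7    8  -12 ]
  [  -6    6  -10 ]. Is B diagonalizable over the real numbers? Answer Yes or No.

Yes

Characteristic polynomial: p(μ) = μ^3 + μ^2 - 10μ + 8 = (μ - 2)(μ - 1)(μ + 4).
All 3 eigenvalues are distinct, so B is diagonalizable.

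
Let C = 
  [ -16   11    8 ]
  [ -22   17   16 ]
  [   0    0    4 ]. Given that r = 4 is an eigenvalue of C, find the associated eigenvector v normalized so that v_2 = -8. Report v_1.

C − 4I = [[-20, 11, 8], [-22, 13, 16], [0, 0, 0]].
Solving (C − 4I)v = 0 gives the eigenspace spanned by (-4, -8, 1).
With v_2 = -8, v = (-4, -8, 1), so v_1 = -4.

-4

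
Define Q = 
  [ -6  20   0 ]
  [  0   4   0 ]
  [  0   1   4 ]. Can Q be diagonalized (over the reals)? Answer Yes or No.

Characteristic polynomial: p(s) = s^3 - 2s^2 - 32s + 96 = (s - 4)^2(s + 6).
s = 4 has algebraic multiplicity 2; rank(Q − 4I) = 2, so geometric multiplicity = 1.
Geometric multiplicity < algebraic multiplicity, so Q is not diagonalizable.

No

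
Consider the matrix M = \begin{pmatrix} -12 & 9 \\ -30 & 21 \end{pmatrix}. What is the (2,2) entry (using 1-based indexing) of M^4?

Characteristic polynomial: t^2 - 9t + 18 = (t - 6)(t - 3), so the eigenvalues are 3, 6.
t=3: eigenvector (-3, -5).
t=6: eigenvector (1, 2).
P = [[-3, 1], [-5, 2]], D = diag(3, 6), P⁻¹ = [[-2, 1], [-5, 3]].
M⁴ = P·diag(81, 1296)·P⁻¹ = [[-5994, 3645], [-12150, 7371]].
The requested entry is 7371.

7371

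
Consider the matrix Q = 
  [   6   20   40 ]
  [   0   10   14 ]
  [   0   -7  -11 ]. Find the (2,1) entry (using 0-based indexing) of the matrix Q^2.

Characteristic polynomial: μ^3 - 5μ^2 - 18μ + 72 = (μ - 6)(μ - 3)(μ + 4), so the eigenvalues are -4, 3, 6.
μ=-4: eigenvector (-2, -1, 1).
μ=6: eigenvector (1, 0, 0).
μ=3: eigenvector (0, -2, 1).
P = [[-2, 1, 0], [-1, 0, -2], [1, 0, 1]], D = diag(-4, 6, 3), P⁻¹ = [[0, 1, 2], [1, 2, 4], [0, -1, -1]].
Q² = P·diag(16, 36, 9)·P⁻¹ = [[36, 40, 80], [0, 2, -14], [0, 7, 23]].
The requested entry is 7.

7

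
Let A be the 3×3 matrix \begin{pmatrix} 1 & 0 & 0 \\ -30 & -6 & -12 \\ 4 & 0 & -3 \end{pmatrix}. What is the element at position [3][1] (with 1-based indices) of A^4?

-80

Characteristic polynomial: t^3 + 8t^2 + 9t - 18 = (t - 1)(t + 3)(t + 6), so the eigenvalues are -6, -3, 1.
t=1: eigenvector (1, -6, 1).
t=-6: eigenvector (0, 1, 0).
t=-3: eigenvector (0, -4, 1).
P = [[1, 0, 0], [-6, 1, -4], [1, 0, 1]], D = diag(1, -6, -3), P⁻¹ = [[1, 0, 0], [2, 1, 4], [-1, 0, 1]].
A⁴ = P·diag(1, 1296, 81)·P⁻¹ = [[1, 0, 0], [2910, 1296, 4860], [-80, 0, 81]].
The requested entry is -80.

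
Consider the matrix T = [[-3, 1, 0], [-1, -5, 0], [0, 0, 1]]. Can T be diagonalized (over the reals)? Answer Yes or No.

No

Characteristic polynomial: p(λ) = λ^3 + 7λ^2 + 8λ - 16 = (λ - 1)(λ + 4)^2.
λ = -4 has algebraic multiplicity 2; rank(T + 4I) = 2, so geometric multiplicity = 1.
Geometric multiplicity < algebraic multiplicity, so T is not diagonalizable.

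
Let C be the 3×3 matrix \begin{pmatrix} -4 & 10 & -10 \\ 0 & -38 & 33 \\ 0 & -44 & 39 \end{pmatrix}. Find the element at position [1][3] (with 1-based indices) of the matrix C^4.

-1040

Characteristic polynomial: s^3 + 3s^2 - 34s - 120 = (s - 6)(s + 4)(s + 5), so the eigenvalues are -5, -4, 6.
s=-4: eigenvector (1, 0, 0).
s=6: eigenvector (1, -3, -4).
s=-5: eigenvector (0, 1, 1).
P = [[1, 1, 0], [0, -3, 1], [0, -4, 1]], D = diag(-4, 6, -5), P⁻¹ = [[1, -1, 1], [0, 1, -1], [0, 4, -3]].
C⁴ = P·diag(256, 1296, 625)·P⁻¹ = [[256, 1040, -1040], [0, -1388, 2013], [0, -2684, 3309]].
The requested entry is -1040.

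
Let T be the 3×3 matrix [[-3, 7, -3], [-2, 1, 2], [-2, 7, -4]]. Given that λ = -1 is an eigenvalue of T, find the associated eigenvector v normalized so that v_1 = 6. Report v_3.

T + 1I = [[-2, 7, -3], [-2, 2, 2], [-2, 7, -3]].
Solving (T + 1I)v = 0 gives the eigenspace spanned by (6, 3, 3).
With v_1 = 6, v = (6, 3, 3), so v_3 = 3.

3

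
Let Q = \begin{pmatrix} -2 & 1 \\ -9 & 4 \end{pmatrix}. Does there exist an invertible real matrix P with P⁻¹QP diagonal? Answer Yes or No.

Characteristic polynomial: p(μ) = μ^2 - 2μ + 1 = (μ - 1)^2.
μ = 1 has algebraic multiplicity 2; rank(Q − 1I) = 1, so geometric multiplicity = 1.
Geometric multiplicity < algebraic multiplicity, so Q is not diagonalizable.

No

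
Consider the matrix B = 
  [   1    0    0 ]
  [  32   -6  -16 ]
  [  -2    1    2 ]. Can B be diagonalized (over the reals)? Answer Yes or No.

No

Characteristic polynomial: p(t) = t^3 + 3t^2 - 4 = (t - 1)(t + 2)^2.
t = -2 has algebraic multiplicity 2; rank(B + 2I) = 2, so geometric multiplicity = 1.
Geometric multiplicity < algebraic multiplicity, so B is not diagonalizable.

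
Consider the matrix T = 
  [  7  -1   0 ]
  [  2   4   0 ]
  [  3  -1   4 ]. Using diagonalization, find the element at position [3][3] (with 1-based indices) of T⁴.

256

Characteristic polynomial: μ^3 - 15μ^2 + 74μ - 120 = (μ - 6)(μ - 5)(μ - 4), so the eigenvalues are 4, 5, 6.
μ=5: eigenvector (-1, -2, -1).
μ=6: eigenvector (1, 1, 1).
μ=4: eigenvector (0, 0, 1).
P = [[-1, 1, 0], [-2, 1, 0], [-1, 1, 1]], D = diag(5, 6, 4), P⁻¹ = [[1, -1, 0], [2, -1, 0], [-1, 0, 1]].
T⁴ = P·diag(625, 1296, 256)·P⁻¹ = [[1967, -671, 0], [1342, -46, 0], [1711, -671, 256]].
The requested entry is 256.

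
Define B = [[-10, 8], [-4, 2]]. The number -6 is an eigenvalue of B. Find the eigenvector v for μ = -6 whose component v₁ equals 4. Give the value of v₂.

B + 6I = [[-4, 8], [-4, 8]].
Solving (B + 6I)v = 0 gives the eigenspace spanned by (4, 2).
With v₁ = 4, v = (4, 2), so v₂ = 2.

2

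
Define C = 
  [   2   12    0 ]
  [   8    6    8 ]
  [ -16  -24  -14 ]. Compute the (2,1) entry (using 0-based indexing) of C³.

Characteristic polynomial: λ^3 + 6λ^2 - 4λ - 24 = (λ - 2)(λ + 2)(λ + 6), so the eigenvalues are -6, -2, 2.
λ=-6: eigenvector (3, -2, 0).
λ=-2: eigenvector (-3, 1, 2).
λ=2: eigenvector (-1, 0, 1).
P = [[3, -3, -1], [-2, 1, 0], [0, 2, 1]], D = diag(-6, -2, 2), P⁻¹ = [[1, 1, 1], [2, 3, 2], [-4, -6, -3]].
C³ = P·diag(-216, -8, 8)·P⁻¹ = [[-568, -528, -576], [416, 408, 416], [-64, -96, -56]].
The requested entry is -96.

-96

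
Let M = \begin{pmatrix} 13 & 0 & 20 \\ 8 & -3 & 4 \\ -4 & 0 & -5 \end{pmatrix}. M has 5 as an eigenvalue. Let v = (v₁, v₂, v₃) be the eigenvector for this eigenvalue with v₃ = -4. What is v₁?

M − 5I = [[8, 0, 20], [8, -8, 4], [-4, 0, -10]].
Solving (M − 5I)v = 0 gives the eigenspace spanned by (10, 8, -4).
With v₃ = -4, v = (10, 8, -4), so v₁ = 10.

10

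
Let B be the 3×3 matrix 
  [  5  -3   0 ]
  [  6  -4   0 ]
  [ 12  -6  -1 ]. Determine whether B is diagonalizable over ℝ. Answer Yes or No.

Yes

Characteristic polynomial: p(μ) = μ^3 - 3μ - 2 = (μ - 2)(μ + 1)^2.
μ = -1 has algebraic multiplicity 2; rank(B + 1I) = 1, so geometric multiplicity = 2.
Every eigenvalue has geometric = algebraic multiplicity, so B is diagonalizable.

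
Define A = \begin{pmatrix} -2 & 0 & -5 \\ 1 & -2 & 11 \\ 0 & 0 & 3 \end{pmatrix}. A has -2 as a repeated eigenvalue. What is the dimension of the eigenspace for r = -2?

1

A + 2I = [[0, 0, -5], [1, 0, 11], [0, 0, 5]].
This matrix has rank 2, so its null space has dimension 3 − 2 = 1.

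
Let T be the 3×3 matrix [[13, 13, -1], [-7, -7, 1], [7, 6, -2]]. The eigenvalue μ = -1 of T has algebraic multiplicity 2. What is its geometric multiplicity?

1

T + 1I = [[14, 13, -1], [-7, -6, 1], [7, 6, -1]].
This matrix has rank 2, so its null space has dimension 3 − 2 = 1.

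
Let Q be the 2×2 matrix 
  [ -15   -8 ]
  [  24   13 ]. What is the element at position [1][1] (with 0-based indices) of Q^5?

733

Characteristic polynomial: λ^2 + 2λ - 3 = (λ - 1)(λ + 3), so the eigenvalues are -3, 1.
λ=-3: eigenvector (2, -3).
λ=1: eigenvector (1, -2).
P = [[2, 1], [-3, -2]], D = diag(-3, 1), P⁻¹ = [[2, 1], [-3, -2]].
Q⁵ = P·diag(-243, 1)·P⁻¹ = [[-975, -488], [1464, 733]].
The requested entry is 733.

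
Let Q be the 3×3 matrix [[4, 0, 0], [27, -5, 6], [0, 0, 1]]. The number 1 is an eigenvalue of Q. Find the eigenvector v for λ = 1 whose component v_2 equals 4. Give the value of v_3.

4

Q − 1I = [[3, 0, 0], [27, -6, 6], [0, 0, 0]].
Solving (Q − 1I)v = 0 gives the eigenspace spanned by (0, 4, 4).
With v_2 = 4, v = (0, 4, 4), so v_3 = 4.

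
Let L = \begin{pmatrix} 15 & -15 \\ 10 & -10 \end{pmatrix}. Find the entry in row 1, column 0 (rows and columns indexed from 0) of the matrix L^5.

Characteristic polynomial: s^2 - 5s = s(s - 5), so the eigenvalues are 0, 5.
s=5: eigenvector (-3, -2).
s=0: eigenvector (1, 1).
P = [[-3, 1], [-2, 1]], D = diag(5, 0), P⁻¹ = [[-1, 1], [-2, 3]].
L⁵ = P·diag(3125, 0)·P⁻¹ = [[9375, -9375], [6250, -6250]].
The requested entry is 6250.

6250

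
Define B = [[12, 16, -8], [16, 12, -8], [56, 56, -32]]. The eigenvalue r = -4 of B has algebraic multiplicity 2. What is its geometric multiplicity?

B + 4I = [[16, 16, -8], [16, 16, -8], [56, 56, -28]].
This matrix has rank 1, so its null space has dimension 3 − 1 = 2.

2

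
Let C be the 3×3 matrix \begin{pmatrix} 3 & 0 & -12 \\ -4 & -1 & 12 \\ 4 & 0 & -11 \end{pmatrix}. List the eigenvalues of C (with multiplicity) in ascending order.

-5, -3, -1

Characteristic polynomial: p(λ) = λ^3 + 9λ^2 + 23λ + 15 = (λ + 1)(λ + 3)(λ + 5).
Roots (with multiplicity): -5, -3, -1.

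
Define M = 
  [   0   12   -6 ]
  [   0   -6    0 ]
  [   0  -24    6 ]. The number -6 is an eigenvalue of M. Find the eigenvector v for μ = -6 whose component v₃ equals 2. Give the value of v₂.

M + 6I = [[6, 12, -6], [0, 0, 0], [0, -24, 12]].
Solving (M + 6I)v = 0 gives the eigenspace spanned by (0, 1, 2).
With v₃ = 2, v = (0, 1, 2), so v₂ = 1.

1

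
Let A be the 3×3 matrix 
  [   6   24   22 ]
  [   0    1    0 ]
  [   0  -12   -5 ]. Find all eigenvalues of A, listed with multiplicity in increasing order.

-5, 1, 6

Characteristic polynomial: p(λ) = λ^3 - 2λ^2 - 29λ + 30 = (λ - 6)(λ - 1)(λ + 5).
Roots (with multiplicity): -5, 1, 6.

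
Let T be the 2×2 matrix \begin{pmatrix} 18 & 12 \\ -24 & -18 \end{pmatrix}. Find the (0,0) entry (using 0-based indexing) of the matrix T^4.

Characteristic polynomial: s^2 - 36 = (s - 6)(s + 6), so the eigenvalues are -6, 6.
s=6: eigenvector (-1, 1).
s=-6: eigenvector (-1, 2).
P = [[-1, -1], [1, 2]], D = diag(6, -6), P⁻¹ = [[-2, -1], [1, 1]].
T⁴ = P·diag(1296, 1296)·P⁻¹ = [[1296, 0], [0, 1296]].
The requested entry is 1296.

1296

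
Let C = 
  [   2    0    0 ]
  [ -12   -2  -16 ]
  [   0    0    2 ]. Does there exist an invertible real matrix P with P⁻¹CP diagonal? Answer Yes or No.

Yes

Characteristic polynomial: p(r) = r^3 - 2r^2 - 4r + 8 = (r - 2)^2(r + 2).
r = 2 has algebraic multiplicity 2; rank(C − 2I) = 1, so geometric multiplicity = 2.
Every eigenvalue has geometric = algebraic multiplicity, so C is diagonalizable.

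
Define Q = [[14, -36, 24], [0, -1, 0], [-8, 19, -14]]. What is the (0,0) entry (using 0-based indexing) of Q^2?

Characteristic polynomial: μ^3 + μ^2 - 4μ - 4 = (μ - 2)(μ + 1)(μ + 2), so the eigenvalues are -2, -1, 2.
μ=-2: eigenvector (-3, 0, 2).
μ=-1: eigenvector (4, 1, -1).
μ=2: eigenvector (-2, 0, 1).
P = [[-3, 4, -2], [0, 1, 0], [2, -1, 1]], D = diag(-2, -1, 2), P⁻¹ = [[1, -2, 2], [0, 1, 0], [-2, 5, -3]].
Q² = P·diag(4, 1, 4)·P⁻¹ = [[4, -12, 0], [0, 1, 0], [0, 3, 4]].
The requested entry is 4.

4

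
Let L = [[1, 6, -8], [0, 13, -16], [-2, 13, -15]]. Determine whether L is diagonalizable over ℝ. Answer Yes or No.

Characteristic polynomial: p(t) = t^3 + t^2 - 5t + 3 = (t - 1)^2(t + 3).
t = 1 has algebraic multiplicity 2; rank(L − 1I) = 2, so geometric multiplicity = 1.
Geometric multiplicity < algebraic multiplicity, so L is not diagonalizable.

No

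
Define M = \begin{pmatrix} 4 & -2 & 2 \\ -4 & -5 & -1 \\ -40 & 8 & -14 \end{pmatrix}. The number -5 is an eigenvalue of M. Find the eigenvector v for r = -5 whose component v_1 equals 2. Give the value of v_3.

M + 5I = [[9, -2, 2], [-4, 0, -1], [-40, 8, -9]].
Solving (M + 5I)v = 0 gives the eigenspace spanned by (2, 1, -8).
With v_1 = 2, v = (2, 1, -8), so v_3 = -8.

-8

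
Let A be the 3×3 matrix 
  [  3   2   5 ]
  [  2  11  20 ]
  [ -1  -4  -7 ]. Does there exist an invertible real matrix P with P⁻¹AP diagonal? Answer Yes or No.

Characteristic polynomial: p(μ) = μ^3 - 7μ^2 + 16μ - 12 = (μ - 3)(μ - 2)^2.
μ = 2 has algebraic multiplicity 2; rank(A − 2I) = 2, so geometric multiplicity = 1.
Geometric multiplicity < algebraic multiplicity, so A is not diagonalizable.

No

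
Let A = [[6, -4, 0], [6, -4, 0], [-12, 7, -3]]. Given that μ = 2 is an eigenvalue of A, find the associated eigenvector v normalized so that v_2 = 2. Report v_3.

A − 2I = [[4, -4, 0], [6, -6, 0], [-12, 7, -5]].
Solving (A − 2I)v = 0 gives the eigenspace spanned by (2, 2, -2).
With v_2 = 2, v = (2, 2, -2), so v_3 = -2.

-2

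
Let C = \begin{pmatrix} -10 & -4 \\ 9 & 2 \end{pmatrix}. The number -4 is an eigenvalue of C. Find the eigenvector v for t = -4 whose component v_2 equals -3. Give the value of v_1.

C + 4I = [[-6, -4], [9, 6]].
Solving (C + 4I)v = 0 gives the eigenspace spanned by (2, -3).
With v_2 = -3, v = (2, -3), so v_1 = 2.

2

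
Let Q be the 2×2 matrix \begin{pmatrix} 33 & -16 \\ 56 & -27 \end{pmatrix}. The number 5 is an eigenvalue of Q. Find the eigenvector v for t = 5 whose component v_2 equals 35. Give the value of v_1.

Q − 5I = [[28, -16], [56, -32]].
Solving (Q − 5I)v = 0 gives the eigenspace spanned by (20, 35).
With v_2 = 35, v = (20, 35), so v_1 = 20.

20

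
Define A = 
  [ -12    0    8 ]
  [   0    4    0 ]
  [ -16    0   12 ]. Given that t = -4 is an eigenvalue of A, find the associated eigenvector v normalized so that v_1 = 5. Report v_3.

A + 4I = [[-8, 0, 8], [0, 8, 0], [-16, 0, 16]].
Solving (A + 4I)v = 0 gives the eigenspace spanned by (5, 0, 5).
With v_1 = 5, v = (5, 0, 5), so v_3 = 5.

5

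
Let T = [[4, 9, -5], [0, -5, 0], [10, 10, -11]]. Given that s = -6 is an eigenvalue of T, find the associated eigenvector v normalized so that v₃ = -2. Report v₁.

-1

T + 6I = [[10, 9, -5], [0, 1, 0], [10, 10, -5]].
Solving (T + 6I)v = 0 gives the eigenspace spanned by (-1, 0, -2).
With v₃ = -2, v = (-1, 0, -2), so v₁ = -1.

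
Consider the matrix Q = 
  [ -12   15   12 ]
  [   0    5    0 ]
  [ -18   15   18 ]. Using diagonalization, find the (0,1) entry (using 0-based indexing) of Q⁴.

1875

Characteristic polynomial: t^3 - 11t^2 + 30t = t(t - 6)(t - 5), so the eigenvalues are 0, 5, 6.
t=0: eigenvector (1, 0, 1).
t=5: eigenvector (3, 1, 3).
t=6: eigenvector (2, 0, 3).
P = [[1, 3, 2], [0, 1, 0], [1, 3, 3]], D = diag(0, 5, 6), P⁻¹ = [[3, -3, -2], [0, 1, 0], [-1, 0, 1]].
Q⁴ = P·diag(0, 625, 1296)·P⁻¹ = [[-2592, 1875, 2592], [0, 625, 0], [-3888, 1875, 3888]].
The requested entry is 1875.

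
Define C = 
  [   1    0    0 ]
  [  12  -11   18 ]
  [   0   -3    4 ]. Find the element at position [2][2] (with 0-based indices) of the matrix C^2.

Characteristic polynomial: μ^3 + 6μ^2 + 3μ - 10 = (μ - 1)(μ + 2)(μ + 5), so the eigenvalues are -5, -2, 1.
μ=-2: eigenvector (0, 2, 1).
μ=-5: eigenvector (0, 3, 1).
μ=1: eigenvector (1, -2, -2).
P = [[0, 0, 1], [2, 3, -2], [1, 1, -2]], D = diag(-2, -5, 1), P⁻¹ = [[4, -1, 3], [-2, 1, -2], [1, 0, 0]].
C² = P·diag(4, 25, 1)·P⁻¹ = [[1, 0, 0], [-120, 67, -126], [-36, 21, -38]].
The requested entry is -38.

-38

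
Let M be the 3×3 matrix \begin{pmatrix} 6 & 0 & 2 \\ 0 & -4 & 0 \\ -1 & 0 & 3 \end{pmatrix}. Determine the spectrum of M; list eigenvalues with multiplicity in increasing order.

Characteristic polynomial: p(r) = r^3 - 5r^2 - 16r + 80 = (r - 5)(r - 4)(r + 4).
Roots (with multiplicity): -4, 4, 5.

-4, 4, 5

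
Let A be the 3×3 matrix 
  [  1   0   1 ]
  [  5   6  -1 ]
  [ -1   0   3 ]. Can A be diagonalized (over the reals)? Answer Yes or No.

No

Characteristic polynomial: p(s) = s^3 - 10s^2 + 28s - 24 = (s - 6)(s - 2)^2.
s = 2 has algebraic multiplicity 2; rank(A − 2I) = 2, so geometric multiplicity = 1.
Geometric multiplicity < algebraic multiplicity, so A is not diagonalizable.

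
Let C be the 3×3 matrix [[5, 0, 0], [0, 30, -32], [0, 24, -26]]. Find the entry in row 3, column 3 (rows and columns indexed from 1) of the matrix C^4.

Characteristic polynomial: t^3 - 9t^2 + 8t + 60 = (t - 6)(t - 5)(t + 2), so the eigenvalues are -2, 5, 6.
t=5: eigenvector (1, 0, 0).
t=-2: eigenvector (0, 1, 1).
t=6: eigenvector (0, 4, 3).
P = [[1, 0, 0], [0, 1, 4], [0, 1, 3]], D = diag(5, -2, 6), P⁻¹ = [[1, 0, 0], [0, -3, 4], [0, 1, -1]].
C⁴ = P·diag(625, 16, 1296)·P⁻¹ = [[625, 0, 0], [0, 5136, -5120], [0, 3840, -3824]].
The requested entry is -3824.

-3824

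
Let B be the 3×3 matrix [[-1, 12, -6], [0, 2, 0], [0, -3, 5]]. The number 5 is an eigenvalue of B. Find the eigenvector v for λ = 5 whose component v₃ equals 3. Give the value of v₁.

-3

B − 5I = [[-6, 12, -6], [0, -3, 0], [0, -3, 0]].
Solving (B − 5I)v = 0 gives the eigenspace spanned by (-3, 0, 3).
With v₃ = 3, v = (-3, 0, 3), so v₁ = -3.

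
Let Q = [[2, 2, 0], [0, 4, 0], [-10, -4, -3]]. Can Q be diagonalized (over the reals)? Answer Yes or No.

Yes

Characteristic polynomial: p(r) = r^3 - 3r^2 - 10r + 24 = (r - 4)(r - 2)(r + 3).
All 3 eigenvalues are distinct, so Q is diagonalizable.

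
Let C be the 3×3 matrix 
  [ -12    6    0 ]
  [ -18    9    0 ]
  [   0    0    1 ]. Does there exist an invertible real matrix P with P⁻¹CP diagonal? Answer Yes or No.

Characteristic polynomial: p(s) = s^3 + 2s^2 - 3s = s(s - 1)(s + 3).
All 3 eigenvalues are distinct, so C is diagonalizable.

Yes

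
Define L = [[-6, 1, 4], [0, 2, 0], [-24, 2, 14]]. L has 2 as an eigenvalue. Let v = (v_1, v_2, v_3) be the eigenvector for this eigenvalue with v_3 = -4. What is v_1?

L − 2I = [[-8, 1, 4], [0, 0, 0], [-24, 2, 12]].
Solving (L − 2I)v = 0 gives the eigenspace spanned by (-2, 0, -4).
With v_3 = -4, v = (-2, 0, -4), so v_1 = -2.

-2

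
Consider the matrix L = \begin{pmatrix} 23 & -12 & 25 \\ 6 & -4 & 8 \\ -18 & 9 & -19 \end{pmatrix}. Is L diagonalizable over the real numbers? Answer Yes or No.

No

Characteristic polynomial: p(t) = t^3 - 3t - 2 = (t - 2)(t + 1)^2.
t = -1 has algebraic multiplicity 2; rank(L + 1I) = 2, so geometric multiplicity = 1.
Geometric multiplicity < algebraic multiplicity, so L is not diagonalizable.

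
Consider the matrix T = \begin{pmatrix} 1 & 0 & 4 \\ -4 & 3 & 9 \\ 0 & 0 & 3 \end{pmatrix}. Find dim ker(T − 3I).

T − 3I = [[-2, 0, 4], [-4, 0, 9], [0, 0, 0]].
This matrix has rank 2, so its null space has dimension 3 − 2 = 1.

1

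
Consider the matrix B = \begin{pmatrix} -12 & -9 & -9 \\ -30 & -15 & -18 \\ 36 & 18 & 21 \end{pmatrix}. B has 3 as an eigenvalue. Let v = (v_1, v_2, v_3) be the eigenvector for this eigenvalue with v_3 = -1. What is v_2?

1

B − 3I = [[-15, -9, -9], [-30, -18, -18], [36, 18, 18]].
Solving (B − 3I)v = 0 gives the eigenspace spanned by (0, 1, -1).
With v_3 = -1, v = (0, 1, -1), so v_2 = 1.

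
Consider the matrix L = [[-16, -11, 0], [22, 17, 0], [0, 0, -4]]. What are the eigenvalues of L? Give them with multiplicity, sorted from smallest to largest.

Characteristic polynomial: p(t) = t^3 + 3t^2 - 34t - 120 = (t - 6)(t + 4)(t + 5).
Roots (with multiplicity): -5, -4, 6.

-5, -4, 6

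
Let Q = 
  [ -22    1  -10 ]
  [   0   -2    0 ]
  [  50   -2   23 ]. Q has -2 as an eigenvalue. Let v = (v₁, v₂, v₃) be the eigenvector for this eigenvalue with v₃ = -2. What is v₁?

Q + 2I = [[-20, 1, -10], [0, 0, 0], [50, -2, 25]].
Solving (Q + 2I)v = 0 gives the eigenspace spanned by (1, 0, -2).
With v₃ = -2, v = (1, 0, -2), so v₁ = 1.

1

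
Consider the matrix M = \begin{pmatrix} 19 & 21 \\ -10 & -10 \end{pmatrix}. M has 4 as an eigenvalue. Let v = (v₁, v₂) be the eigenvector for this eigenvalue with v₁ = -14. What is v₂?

M − 4I = [[15, 21], [-10, -14]].
Solving (M − 4I)v = 0 gives the eigenspace spanned by (-14, 10).
With v₁ = -14, v = (-14, 10), so v₂ = 10.

10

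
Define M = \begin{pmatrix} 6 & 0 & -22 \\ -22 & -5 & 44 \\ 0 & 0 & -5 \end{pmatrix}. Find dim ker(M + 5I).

M + 5I = [[11, 0, -22], [-22, 0, 44], [0, 0, 0]].
This matrix has rank 1, so its null space has dimension 3 − 1 = 2.

2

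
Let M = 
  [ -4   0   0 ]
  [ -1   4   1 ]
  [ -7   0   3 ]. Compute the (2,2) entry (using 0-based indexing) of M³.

Characteristic polynomial: λ^3 - 3λ^2 - 16λ + 48 = (λ - 4)(λ - 3)(λ + 4), so the eigenvalues are -4, 3, 4.
λ=-4: eigenvector (1, 0, 1).
λ=4: eigenvector (0, 1, 0).
λ=3: eigenvector (0, -1, 1).
P = [[1, 0, 0], [0, 1, -1], [1, 0, 1]], D = diag(-4, 4, 3), P⁻¹ = [[1, 0, 0], [-1, 1, 1], [-1, 0, 1]].
M³ = P·diag(-64, 64, 27)·P⁻¹ = [[-64, 0, 0], [-37, 64, 37], [-91, 0, 27]].
The requested entry is 27.

27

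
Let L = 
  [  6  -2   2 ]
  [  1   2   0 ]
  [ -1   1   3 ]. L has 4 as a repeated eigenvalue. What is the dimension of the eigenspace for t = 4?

1

L − 4I = [[2, -2, 2], [1, -2, 0], [-1, 1, -1]].
This matrix has rank 2, so its null space has dimension 3 − 2 = 1.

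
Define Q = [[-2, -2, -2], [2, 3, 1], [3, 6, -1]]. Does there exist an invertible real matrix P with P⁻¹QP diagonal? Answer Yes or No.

No

Characteristic polynomial: p(r) = r^3 - 3r - 2 = (r - 2)(r + 1)^2.
r = -1 has algebraic multiplicity 2; rank(Q + 1I) = 2, so geometric multiplicity = 1.
Geometric multiplicity < algebraic multiplicity, so Q is not diagonalizable.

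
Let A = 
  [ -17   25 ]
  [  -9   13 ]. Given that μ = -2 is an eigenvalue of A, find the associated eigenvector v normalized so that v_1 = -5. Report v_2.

A + 2I = [[-15, 25], [-9, 15]].
Solving (A + 2I)v = 0 gives the eigenspace spanned by (-5, -3).
With v_1 = -5, v = (-5, -3), so v_2 = -3.

-3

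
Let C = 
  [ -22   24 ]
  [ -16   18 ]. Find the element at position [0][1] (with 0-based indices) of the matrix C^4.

Characteristic polynomial: μ^2 + 4μ - 12 = (μ - 2)(μ + 6), so the eigenvalues are -6, 2.
μ=2: eigenvector (1, 1).
μ=-6: eigenvector (3, 2).
P = [[1, 3], [1, 2]], D = diag(2, -6), P⁻¹ = [[-2, 3], [1, -1]].
C⁴ = P·diag(16, 1296)·P⁻¹ = [[3856, -3840], [2560, -2544]].
The requested entry is -3840.

-3840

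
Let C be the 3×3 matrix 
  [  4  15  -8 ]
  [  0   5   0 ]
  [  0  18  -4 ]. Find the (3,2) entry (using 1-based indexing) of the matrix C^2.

18

Characteristic polynomial: s^3 - 5s^2 - 16s + 80 = (s - 5)(s - 4)(s + 4), so the eigenvalues are -4, 4, 5.
s=4: eigenvector (1, 0, 0).
s=5: eigenvector (-1, 1, 2).
s=-4: eigenvector (1, 0, 1).
P = [[1, -1, 1], [0, 1, 0], [0, 2, 1]], D = diag(4, 5, -4), P⁻¹ = [[1, 3, -1], [0, 1, 0], [0, -2, 1]].
C² = P·diag(16, 25, 16)·P⁻¹ = [[16, -9, 0], [0, 25, 0], [0, 18, 16]].
The requested entry is 18.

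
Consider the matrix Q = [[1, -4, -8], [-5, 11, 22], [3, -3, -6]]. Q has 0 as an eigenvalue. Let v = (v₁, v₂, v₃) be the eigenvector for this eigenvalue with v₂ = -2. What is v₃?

1

Q = [[1, -4, -8], [-5, 11, 22], [3, -3, -6]].
Solving (Q)v = 0 gives the eigenspace spanned by (0, -2, 1).
With v₂ = -2, v = (0, -2, 1), so v₃ = 1.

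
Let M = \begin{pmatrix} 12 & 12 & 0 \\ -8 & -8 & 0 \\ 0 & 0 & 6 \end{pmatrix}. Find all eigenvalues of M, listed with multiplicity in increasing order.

0, 4, 6

Characteristic polynomial: p(r) = r^3 - 10r^2 + 24r = r(r - 6)(r - 4).
Roots (with multiplicity): 0, 4, 6.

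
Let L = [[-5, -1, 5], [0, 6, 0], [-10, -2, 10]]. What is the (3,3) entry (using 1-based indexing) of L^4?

Characteristic polynomial: λ^3 - 11λ^2 + 30λ = λ(λ - 6)(λ - 5), so the eigenvalues are 0, 5, 6.
λ=5: eigenvector (1, 0, 2).
λ=6: eigenvector (-1, 1, -2).
λ=0: eigenvector (-1, 0, -1).
P = [[1, -1, -1], [0, 1, 0], [2, -2, -1]], D = diag(5, 6, 0), P⁻¹ = [[-1, 1, 1], [0, 1, 0], [-2, 0, 1]].
L⁴ = P·diag(625, 1296, 0)·P⁻¹ = [[-625, -671, 625], [0, 1296, 0], [-1250, -1342, 1250]].
The requested entry is 1250.

1250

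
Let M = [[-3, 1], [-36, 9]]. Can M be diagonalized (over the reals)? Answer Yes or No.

Characteristic polynomial: p(λ) = λ^2 - 6λ + 9 = (λ - 3)^2.
λ = 3 has algebraic multiplicity 2; rank(M − 3I) = 1, so geometric multiplicity = 1.
Geometric multiplicity < algebraic multiplicity, so M is not diagonalizable.

No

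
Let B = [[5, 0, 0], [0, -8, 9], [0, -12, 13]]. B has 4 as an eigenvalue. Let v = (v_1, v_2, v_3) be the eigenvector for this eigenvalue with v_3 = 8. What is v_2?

B − 4I = [[1, 0, 0], [0, -12, 9], [0, -12, 9]].
Solving (B − 4I)v = 0 gives the eigenspace spanned by (0, 6, 8).
With v_3 = 8, v = (0, 6, 8), so v_2 = 6.

6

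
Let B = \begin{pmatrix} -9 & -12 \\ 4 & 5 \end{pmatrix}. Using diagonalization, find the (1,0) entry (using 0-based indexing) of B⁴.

Characteristic polynomial: λ^2 + 4λ + 3 = (λ + 1)(λ + 3), so the eigenvalues are -3, -1.
λ=-1: eigenvector (-3, 2).
λ=-3: eigenvector (-2, 1).
P = [[-3, -2], [2, 1]], D = diag(-1, -3), P⁻¹ = [[1, 2], [-2, -3]].
B⁴ = P·diag(1, 81)·P⁻¹ = [[321, 480], [-160, -239]].
The requested entry is -160.

-160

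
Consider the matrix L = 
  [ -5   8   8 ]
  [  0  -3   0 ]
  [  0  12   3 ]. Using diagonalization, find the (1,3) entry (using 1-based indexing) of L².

Characteristic polynomial: λ^3 + 5λ^2 - 9λ - 45 = (λ - 3)(λ + 3)(λ + 5), so the eigenvalues are -5, -3, 3.
λ=-3: eigenvector (-4, 1, -2).
λ=-5: eigenvector (1, 0, 0).
λ=3: eigenvector (1, 0, 1).
P = [[-4, 1, 1], [1, 0, 0], [-2, 0, 1]], D = diag(-3, -5, 3), P⁻¹ = [[0, 1, 0], [1, 2, -1], [0, 2, 1]].
L² = P·diag(9, 25, 9)·P⁻¹ = [[25, 32, -16], [0, 9, 0], [0, 0, 9]].
The requested entry is -16.

-16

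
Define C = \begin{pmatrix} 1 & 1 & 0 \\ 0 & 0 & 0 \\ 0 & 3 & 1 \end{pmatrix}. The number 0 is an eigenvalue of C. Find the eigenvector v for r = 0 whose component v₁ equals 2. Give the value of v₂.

C = [[1, 1, 0], [0, 0, 0], [0, 3, 1]].
Solving (C)v = 0 gives the eigenspace spanned by (2, -2, 6).
With v₁ = 2, v = (2, -2, 6), so v₂ = -2.

-2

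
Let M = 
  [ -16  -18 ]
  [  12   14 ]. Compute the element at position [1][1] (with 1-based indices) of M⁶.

12160

Characteristic polynomial: t^2 + 2t - 8 = (t - 2)(t + 4), so the eigenvalues are -4, 2.
t=2: eigenvector (1, -1).
t=-4: eigenvector (3, -2).
P = [[1, 3], [-1, -2]], D = diag(2, -4), P⁻¹ = [[-2, -3], [1, 1]].
M⁶ = P·diag(64, 4096)·P⁻¹ = [[12160, 12096], [-8064, -8000]].
The requested entry is 12160.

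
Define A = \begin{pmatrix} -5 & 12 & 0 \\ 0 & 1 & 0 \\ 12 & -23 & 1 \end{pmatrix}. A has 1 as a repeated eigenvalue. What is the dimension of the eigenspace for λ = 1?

A − 1I = [[-6, 12, 0], [0, 0, 0], [12, -23, 0]].
This matrix has rank 2, so its null space has dimension 3 − 2 = 1.

1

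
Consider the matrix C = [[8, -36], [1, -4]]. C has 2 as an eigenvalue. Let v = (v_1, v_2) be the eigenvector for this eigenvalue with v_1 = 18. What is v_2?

3

C − 2I = [[6, -36], [1, -6]].
Solving (C − 2I)v = 0 gives the eigenspace spanned by (18, 3).
With v_1 = 18, v = (18, 3), so v_2 = 3.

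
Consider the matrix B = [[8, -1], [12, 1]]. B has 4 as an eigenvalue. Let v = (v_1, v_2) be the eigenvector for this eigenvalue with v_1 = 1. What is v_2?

4

B − 4I = [[4, -1], [12, -3]].
Solving (B − 4I)v = 0 gives the eigenspace spanned by (1, 4).
With v_1 = 1, v = (1, 4), so v_2 = 4.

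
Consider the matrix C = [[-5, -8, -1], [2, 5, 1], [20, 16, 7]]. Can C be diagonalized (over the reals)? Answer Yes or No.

No

Characteristic polynomial: p(μ) = μ^3 - 7μ^2 - 5μ + 75 = (μ - 5)^2(μ + 3).
μ = 5 has algebraic multiplicity 2; rank(C − 5I) = 2, so geometric multiplicity = 1.
Geometric multiplicity < algebraic multiplicity, so C is not diagonalizable.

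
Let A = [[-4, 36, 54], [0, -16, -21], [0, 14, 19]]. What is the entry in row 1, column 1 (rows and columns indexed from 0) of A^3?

-274

Characteristic polynomial: s^3 + s^2 - 22s - 40 = (s - 5)(s + 2)(s + 4), so the eigenvalues are -4, -2, 5.
s=-4: eigenvector (1, 0, 0).
s=5: eigenvector (2, -1, 1).
s=-2: eigenvector (0, 3, -2).
P = [[1, 2, 0], [0, -1, 3], [0, 1, -2]], D = diag(-4, 5, -2), P⁻¹ = [[1, -4, -6], [0, 2, 3], [0, 1, 1]].
A³ = P·diag(-64, 125, -8)·P⁻¹ = [[-64, 756, 1134], [0, -274, -399], [0, 266, 391]].
The requested entry is -274.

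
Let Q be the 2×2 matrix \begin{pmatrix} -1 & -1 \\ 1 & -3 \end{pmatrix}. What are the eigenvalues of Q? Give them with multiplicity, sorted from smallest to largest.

Characteristic polynomial: p(t) = t^2 + 4t + 4 = (t + 2)^2.
Roots (with multiplicity): -2, -2.

-2, -2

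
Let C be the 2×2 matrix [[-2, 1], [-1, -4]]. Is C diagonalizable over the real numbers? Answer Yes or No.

No

Characteristic polynomial: p(r) = r^2 + 6r + 9 = (r + 3)^2.
r = -3 has algebraic multiplicity 2; rank(C + 3I) = 1, so geometric multiplicity = 1.
Geometric multiplicity < algebraic multiplicity, so C is not diagonalizable.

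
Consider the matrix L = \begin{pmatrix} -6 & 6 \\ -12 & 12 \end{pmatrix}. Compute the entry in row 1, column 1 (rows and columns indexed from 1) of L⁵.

Characteristic polynomial: s^2 - 6s = s(s - 6), so the eigenvalues are 0, 6.
s=0: eigenvector (1, 1).
s=6: eigenvector (-1, -2).
P = [[1, -1], [1, -2]], D = diag(0, 6), P⁻¹ = [[2, -1], [1, -1]].
L⁵ = P·diag(0, 7776)·P⁻¹ = [[-7776, 7776], [-15552, 15552]].
The requested entry is -7776.

-7776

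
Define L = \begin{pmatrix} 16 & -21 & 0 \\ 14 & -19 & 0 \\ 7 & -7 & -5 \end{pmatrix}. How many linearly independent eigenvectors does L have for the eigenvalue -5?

2

L + 5I = [[21, -21, 0], [14, -14, 0], [7, -7, 0]].
This matrix has rank 1, so its null space has dimension 3 − 1 = 2.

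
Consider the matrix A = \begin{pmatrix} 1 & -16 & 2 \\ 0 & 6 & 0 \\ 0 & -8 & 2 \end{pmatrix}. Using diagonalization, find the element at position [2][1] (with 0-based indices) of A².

-64

Characteristic polynomial: μ^3 - 9μ^2 + 20μ - 12 = (μ - 6)(μ - 2)(μ - 1), so the eigenvalues are 1, 2, 6.
μ=1: eigenvector (1, 0, 0).
μ=6: eigenvector (-4, 1, -2).
μ=2: eigenvector (2, 0, 1).
P = [[1, -4, 2], [0, 1, 0], [0, -2, 1]], D = diag(1, 6, 2), P⁻¹ = [[1, 0, -2], [0, 1, 0], [0, 2, 1]].
A² = P·diag(1, 36, 4)·P⁻¹ = [[1, -128, 6], [0, 36, 0], [0, -64, 4]].
The requested entry is -64.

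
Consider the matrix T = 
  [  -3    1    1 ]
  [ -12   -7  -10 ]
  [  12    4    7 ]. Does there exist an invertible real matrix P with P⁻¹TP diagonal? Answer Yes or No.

Characteristic polynomial: p(r) = r^3 + 3r^2 - 9r - 27 = (r - 3)(r + 3)^2.
r = -3 has algebraic multiplicity 2; rank(T + 3I) = 2, so geometric multiplicity = 1.
Geometric multiplicity < algebraic multiplicity, so T is not diagonalizable.

No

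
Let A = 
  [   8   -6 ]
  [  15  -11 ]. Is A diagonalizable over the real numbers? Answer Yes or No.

Characteristic polynomial: p(t) = t^2 + 3t + 2 = (t + 1)(t + 2).
All 2 eigenvalues are distinct, so A is diagonalizable.

Yes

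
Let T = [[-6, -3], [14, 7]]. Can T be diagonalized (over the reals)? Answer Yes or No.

Yes

Characteristic polynomial: p(λ) = λ^2 - λ = λ(λ - 1).
All 2 eigenvalues are distinct, so T is diagonalizable.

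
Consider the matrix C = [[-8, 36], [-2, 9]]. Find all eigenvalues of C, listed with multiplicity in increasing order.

0, 1

Characteristic polynomial: p(λ) = λ^2 - λ = λ(λ - 1).
Roots (with multiplicity): 0, 1.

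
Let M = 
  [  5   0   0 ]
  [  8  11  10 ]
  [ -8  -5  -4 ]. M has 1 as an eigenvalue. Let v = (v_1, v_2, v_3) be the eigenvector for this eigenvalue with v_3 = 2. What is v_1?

M − 1I = [[4, 0, 0], [8, 10, 10], [-8, -5, -5]].
Solving (M − 1I)v = 0 gives the eigenspace spanned by (0, -2, 2).
With v_3 = 2, v = (0, -2, 2), so v_1 = 0.

0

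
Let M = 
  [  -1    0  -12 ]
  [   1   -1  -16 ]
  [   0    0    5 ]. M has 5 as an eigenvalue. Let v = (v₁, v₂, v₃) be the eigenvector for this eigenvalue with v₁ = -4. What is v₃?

M − 5I = [[-6, 0, -12], [1, -6, -16], [0, 0, 0]].
Solving (M − 5I)v = 0 gives the eigenspace spanned by (-4, -6, 2).
With v₁ = -4, v = (-4, -6, 2), so v₃ = 2.

2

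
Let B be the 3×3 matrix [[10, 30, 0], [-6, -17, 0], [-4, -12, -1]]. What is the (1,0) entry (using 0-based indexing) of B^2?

42

Characteristic polynomial: t^3 + 8t^2 + 17t + 10 = (t + 1)(t + 2)(t + 5), so the eigenvalues are -5, -2, -1.
t=-2: eigenvector (5, -2, -4).
t=-5: eigenvector (-2, 1, 1).
t=-1: eigenvector (0, 0, 1).
P = [[5, -2, 0], [-2, 1, 0], [-4, 1, 1]], D = diag(-2, -5, -1), P⁻¹ = [[1, 2, 0], [2, 5, 0], [2, 3, 1]].
B² = P·diag(4, 25, 1)·P⁻¹ = [[-80, -210, 0], [42, 109, 0], [36, 96, 1]].
The requested entry is 42.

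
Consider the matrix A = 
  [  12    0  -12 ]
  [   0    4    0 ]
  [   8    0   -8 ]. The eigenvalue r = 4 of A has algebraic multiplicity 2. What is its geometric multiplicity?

2

A − 4I = [[8, 0, -12], [0, 0, 0], [8, 0, -12]].
This matrix has rank 1, so its null space has dimension 3 − 1 = 2.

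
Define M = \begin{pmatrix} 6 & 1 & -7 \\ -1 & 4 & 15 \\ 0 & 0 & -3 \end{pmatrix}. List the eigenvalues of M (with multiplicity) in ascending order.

Characteristic polynomial: p(r) = r^3 - 7r^2 - 5r + 75 = (r - 5)^2(r + 3).
Roots (with multiplicity): -3, 5, 5.

-3, 5, 5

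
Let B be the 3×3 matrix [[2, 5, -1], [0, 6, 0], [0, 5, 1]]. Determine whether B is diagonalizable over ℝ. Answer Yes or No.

Yes

Characteristic polynomial: p(λ) = λ^3 - 9λ^2 + 20λ - 12 = (λ - 6)(λ - 2)(λ - 1).
All 3 eigenvalues are distinct, so B is diagonalizable.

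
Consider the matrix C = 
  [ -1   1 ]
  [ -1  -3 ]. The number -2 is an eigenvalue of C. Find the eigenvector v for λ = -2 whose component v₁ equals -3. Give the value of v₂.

C + 2I = [[1, 1], [-1, -1]].
Solving (C + 2I)v = 0 gives the eigenspace spanned by (-3, 3).
With v₁ = -3, v = (-3, 3), so v₂ = 3.

3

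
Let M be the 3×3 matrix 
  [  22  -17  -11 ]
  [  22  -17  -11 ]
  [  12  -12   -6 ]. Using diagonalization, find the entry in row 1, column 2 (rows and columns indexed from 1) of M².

Characteristic polynomial: r^3 + r^2 - 30r = r(r - 5)(r + 6), so the eigenvalues are -6, 0, 5.
r=5: eigenvector (1, 1, 0).
r=0: eigenvector (1, 0, 2).
r=-6: eigenvector (1, 1, 1).
P = [[1, 1, 1], [1, 0, 1], [0, 2, 1]], D = diag(5, 0, -6), P⁻¹ = [[2, -1, -1], [1, -1, 0], [-2, 2, 1]].
M² = P·diag(25, 0, 36)·P⁻¹ = [[-22, 47, 11], [-22, 47, 11], [-72, 72, 36]].
The requested entry is 47.

47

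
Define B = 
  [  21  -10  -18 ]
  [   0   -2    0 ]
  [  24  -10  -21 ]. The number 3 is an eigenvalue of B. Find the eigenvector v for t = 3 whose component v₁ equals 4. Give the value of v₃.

4

B − 3I = [[18, -10, -18], [0, -5, 0], [24, -10, -24]].
Solving (B − 3I)v = 0 gives the eigenspace spanned by (4, 0, 4).
With v₁ = 4, v = (4, 0, 4), so v₃ = 4.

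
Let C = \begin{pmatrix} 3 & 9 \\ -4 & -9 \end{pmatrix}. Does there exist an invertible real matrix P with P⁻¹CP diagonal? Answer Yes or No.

No

Characteristic polynomial: p(t) = t^2 + 6t + 9 = (t + 3)^2.
t = -3 has algebraic multiplicity 2; rank(C + 3I) = 1, so geometric multiplicity = 1.
Geometric multiplicity < algebraic multiplicity, so C is not diagonalizable.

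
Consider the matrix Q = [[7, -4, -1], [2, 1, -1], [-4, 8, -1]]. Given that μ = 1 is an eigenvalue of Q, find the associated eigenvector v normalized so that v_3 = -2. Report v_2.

Q − 1I = [[6, -4, -1], [2, 0, -1], [-4, 8, -2]].
Solving (Q − 1I)v = 0 gives the eigenspace spanned by (-1, -1, -2).
With v_3 = -2, v = (-1, -1, -2), so v_2 = -1.

-1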